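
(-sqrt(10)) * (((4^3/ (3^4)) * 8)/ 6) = -256 * sqrt(10)/ 243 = -3.33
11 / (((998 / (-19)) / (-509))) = 106381 / 998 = 106.59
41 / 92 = 0.45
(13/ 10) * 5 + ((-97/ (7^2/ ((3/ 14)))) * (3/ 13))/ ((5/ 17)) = 137497/ 22295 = 6.17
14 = 14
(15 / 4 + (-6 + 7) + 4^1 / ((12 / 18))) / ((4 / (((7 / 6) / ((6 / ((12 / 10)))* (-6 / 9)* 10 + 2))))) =-301 / 3008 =-0.10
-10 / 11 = -0.91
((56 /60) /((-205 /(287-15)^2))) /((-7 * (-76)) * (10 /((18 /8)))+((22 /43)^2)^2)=-663958504608 /4660815526475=-0.14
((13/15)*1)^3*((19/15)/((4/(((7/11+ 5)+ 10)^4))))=9133504649152/741200625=12322.58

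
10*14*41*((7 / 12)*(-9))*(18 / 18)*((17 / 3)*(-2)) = 341530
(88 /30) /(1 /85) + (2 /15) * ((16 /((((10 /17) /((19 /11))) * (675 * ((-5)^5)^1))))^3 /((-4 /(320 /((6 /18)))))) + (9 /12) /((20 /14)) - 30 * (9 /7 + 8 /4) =13229359447610409183675624943 /87445502758026123046875000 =151.29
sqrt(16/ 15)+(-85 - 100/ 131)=-11235/ 131+4*sqrt(15)/ 15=-84.73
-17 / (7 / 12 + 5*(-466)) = 204 / 27953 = 0.01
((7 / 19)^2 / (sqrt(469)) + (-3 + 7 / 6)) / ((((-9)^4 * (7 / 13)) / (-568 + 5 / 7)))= 567853 / 1928934 - 143 * sqrt(469) / 3077109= 0.29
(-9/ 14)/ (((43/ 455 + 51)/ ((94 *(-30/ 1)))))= 412425/ 11624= 35.48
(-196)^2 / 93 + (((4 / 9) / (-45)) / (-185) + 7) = 975698449 / 2322675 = 420.08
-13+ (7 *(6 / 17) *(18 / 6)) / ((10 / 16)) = -97 / 85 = -1.14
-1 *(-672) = 672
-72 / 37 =-1.95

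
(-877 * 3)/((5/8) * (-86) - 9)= 10524/251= 41.93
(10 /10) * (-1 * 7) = -7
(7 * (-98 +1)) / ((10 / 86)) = -29197 / 5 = -5839.40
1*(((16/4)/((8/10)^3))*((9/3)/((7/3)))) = 1125/112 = 10.04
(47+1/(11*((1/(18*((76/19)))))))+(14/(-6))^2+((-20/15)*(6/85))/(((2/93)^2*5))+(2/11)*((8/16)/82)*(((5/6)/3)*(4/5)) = 31549843/1725075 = 18.29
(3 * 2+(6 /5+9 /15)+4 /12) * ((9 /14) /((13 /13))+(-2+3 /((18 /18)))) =1403 /105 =13.36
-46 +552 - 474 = 32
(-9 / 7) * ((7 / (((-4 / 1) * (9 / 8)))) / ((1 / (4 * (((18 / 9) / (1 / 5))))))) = 80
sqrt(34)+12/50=6/25+sqrt(34)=6.07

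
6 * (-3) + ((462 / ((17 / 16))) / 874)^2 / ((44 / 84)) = -967341762 / 55190041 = -17.53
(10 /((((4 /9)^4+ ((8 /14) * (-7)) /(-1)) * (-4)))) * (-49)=321489 /10600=30.33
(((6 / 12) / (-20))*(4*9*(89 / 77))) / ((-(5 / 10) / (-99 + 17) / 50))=-656820 / 77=-8530.13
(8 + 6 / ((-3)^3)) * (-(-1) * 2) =140 / 9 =15.56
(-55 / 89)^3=-166375 / 704969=-0.24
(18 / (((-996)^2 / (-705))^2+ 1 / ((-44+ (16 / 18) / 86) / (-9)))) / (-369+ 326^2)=0.00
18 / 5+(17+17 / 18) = 1939 / 90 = 21.54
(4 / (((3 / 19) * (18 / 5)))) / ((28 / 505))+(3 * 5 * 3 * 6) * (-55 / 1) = -5565325 / 378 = -14723.08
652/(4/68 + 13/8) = 387.21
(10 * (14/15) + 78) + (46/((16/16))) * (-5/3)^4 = 35824/81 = 442.27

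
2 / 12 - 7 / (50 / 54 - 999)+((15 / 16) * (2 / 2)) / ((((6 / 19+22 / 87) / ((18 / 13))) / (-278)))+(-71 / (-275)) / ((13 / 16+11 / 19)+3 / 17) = -93081823168327789 / 146759516732400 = -634.25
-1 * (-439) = 439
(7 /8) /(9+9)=7 /144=0.05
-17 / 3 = -5.67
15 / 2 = 7.50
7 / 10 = 0.70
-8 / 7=-1.14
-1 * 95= -95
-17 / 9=-1.89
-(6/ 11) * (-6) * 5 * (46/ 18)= 460/ 11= 41.82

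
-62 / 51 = -1.22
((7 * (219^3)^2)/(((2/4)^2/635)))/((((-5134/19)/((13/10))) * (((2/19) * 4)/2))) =-460274594668773412437/10268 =-44826119465209720.73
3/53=0.06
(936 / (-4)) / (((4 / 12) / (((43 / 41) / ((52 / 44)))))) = -25542 / 41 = -622.98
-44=-44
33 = 33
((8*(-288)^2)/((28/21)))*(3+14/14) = 1990656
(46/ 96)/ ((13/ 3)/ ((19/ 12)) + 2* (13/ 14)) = 3059/ 29328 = 0.10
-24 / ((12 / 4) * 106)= -4 / 53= -0.08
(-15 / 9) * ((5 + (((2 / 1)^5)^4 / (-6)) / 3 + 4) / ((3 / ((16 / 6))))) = 20968280 / 243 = 86289.22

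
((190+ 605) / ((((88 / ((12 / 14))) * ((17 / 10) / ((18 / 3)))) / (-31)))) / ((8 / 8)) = -847.23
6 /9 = 2 /3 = 0.67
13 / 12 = 1.08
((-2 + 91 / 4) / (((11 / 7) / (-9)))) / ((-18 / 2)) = 581 / 44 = 13.20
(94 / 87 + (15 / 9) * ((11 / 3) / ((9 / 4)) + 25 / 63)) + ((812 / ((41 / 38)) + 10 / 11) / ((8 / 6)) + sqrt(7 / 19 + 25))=sqrt(9158) / 19 + 8447755879 / 14831586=574.62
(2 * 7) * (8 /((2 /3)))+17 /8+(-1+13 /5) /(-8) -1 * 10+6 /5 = 1289 /8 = 161.12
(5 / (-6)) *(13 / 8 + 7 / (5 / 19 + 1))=-215 / 36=-5.97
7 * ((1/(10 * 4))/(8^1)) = 7/320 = 0.02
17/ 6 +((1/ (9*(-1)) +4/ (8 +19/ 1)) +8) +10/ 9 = 647/ 54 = 11.98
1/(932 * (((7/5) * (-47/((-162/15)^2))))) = -729/383285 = -0.00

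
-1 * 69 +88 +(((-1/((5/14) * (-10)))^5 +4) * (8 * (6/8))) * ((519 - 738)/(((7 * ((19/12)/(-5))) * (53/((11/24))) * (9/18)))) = 826436287753/13767578125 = 60.03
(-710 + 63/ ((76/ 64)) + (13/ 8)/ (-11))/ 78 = -8.42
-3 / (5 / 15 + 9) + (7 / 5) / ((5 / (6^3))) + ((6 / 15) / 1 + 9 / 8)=86357 / 1400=61.68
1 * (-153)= -153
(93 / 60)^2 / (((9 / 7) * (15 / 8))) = 6727 / 6750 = 1.00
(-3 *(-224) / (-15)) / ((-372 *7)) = 8 / 465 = 0.02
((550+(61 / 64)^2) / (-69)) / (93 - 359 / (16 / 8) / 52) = -29334773 / 329009664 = -0.09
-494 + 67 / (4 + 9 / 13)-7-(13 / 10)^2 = -2979309 / 6100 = -488.41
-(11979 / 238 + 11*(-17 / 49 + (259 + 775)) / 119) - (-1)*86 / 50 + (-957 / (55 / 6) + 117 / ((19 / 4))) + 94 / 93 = -114840081593 / 515168850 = -222.92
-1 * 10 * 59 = -590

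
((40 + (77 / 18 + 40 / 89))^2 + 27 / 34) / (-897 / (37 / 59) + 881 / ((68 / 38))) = -3230663784059 / 1514228404878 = -2.13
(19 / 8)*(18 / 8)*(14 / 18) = 133 / 32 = 4.16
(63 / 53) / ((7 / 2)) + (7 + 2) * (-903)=-430713 / 53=-8126.66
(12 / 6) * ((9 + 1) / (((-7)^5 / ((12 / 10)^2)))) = -144 / 84035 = -0.00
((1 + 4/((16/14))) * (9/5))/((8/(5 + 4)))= 729/80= 9.11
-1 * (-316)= 316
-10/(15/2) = -4/3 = -1.33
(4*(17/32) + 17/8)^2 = 18.06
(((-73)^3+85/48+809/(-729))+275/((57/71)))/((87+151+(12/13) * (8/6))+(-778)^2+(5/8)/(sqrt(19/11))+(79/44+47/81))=-345569950852082403509491/538372940842722220702209+79263083169971415 * sqrt(209)/2273130194669271598520438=-0.64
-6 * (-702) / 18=234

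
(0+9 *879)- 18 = 7893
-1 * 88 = -88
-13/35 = -0.37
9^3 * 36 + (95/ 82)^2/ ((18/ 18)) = 176473681/ 6724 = 26245.34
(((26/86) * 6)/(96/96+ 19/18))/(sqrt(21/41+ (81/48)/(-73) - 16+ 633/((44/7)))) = 5616 * sqrt(59099780993)/14279948905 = 0.10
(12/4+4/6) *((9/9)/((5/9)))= 33/5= 6.60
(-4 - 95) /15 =-33 /5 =-6.60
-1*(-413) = 413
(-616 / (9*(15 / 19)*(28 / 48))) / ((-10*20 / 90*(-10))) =-836 / 125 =-6.69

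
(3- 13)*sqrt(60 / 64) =-5*sqrt(15) / 2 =-9.68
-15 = -15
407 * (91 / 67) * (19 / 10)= 703703 / 670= 1050.30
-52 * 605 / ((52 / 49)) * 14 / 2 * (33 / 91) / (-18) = 326095 / 78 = 4180.71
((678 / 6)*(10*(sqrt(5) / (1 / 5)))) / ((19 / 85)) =480250*sqrt(5) / 19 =56519.56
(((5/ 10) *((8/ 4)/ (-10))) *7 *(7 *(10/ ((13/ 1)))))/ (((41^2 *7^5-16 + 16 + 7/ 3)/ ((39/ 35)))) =-9/ 60541220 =-0.00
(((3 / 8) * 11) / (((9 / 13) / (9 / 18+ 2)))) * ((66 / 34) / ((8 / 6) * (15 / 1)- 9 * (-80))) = 1573 / 40256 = 0.04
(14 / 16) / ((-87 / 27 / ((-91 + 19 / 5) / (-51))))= -2289 / 4930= -0.46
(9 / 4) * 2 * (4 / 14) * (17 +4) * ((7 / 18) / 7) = 3 / 2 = 1.50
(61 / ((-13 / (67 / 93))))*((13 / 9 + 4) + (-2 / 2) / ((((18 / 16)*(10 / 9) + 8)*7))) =-51720985 / 2818179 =-18.35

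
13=13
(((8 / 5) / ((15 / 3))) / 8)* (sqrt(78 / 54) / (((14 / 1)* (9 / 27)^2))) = 3* sqrt(13) / 350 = 0.03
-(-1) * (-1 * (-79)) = 79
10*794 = 7940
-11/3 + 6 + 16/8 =13/3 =4.33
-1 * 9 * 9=-81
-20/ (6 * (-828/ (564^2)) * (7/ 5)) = 914.70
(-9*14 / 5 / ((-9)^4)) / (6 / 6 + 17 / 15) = -0.00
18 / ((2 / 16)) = 144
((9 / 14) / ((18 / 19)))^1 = 19 / 28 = 0.68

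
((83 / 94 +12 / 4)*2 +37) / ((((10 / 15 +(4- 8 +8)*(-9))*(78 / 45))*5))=-4734 / 32383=-0.15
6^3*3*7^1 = 4536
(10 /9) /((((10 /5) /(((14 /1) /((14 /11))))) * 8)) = 55 /72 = 0.76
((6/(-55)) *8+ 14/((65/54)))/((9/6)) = 5128/715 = 7.17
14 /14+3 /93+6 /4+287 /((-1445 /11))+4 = 389491 /89590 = 4.35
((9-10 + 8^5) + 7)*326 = 10684324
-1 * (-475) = 475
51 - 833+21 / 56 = -6253 / 8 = -781.62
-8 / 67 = -0.12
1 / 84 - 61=-5123 / 84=-60.99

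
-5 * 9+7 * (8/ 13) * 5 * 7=1375/ 13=105.77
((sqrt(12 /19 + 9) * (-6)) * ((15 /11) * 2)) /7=-180 * sqrt(3477) /1463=-7.25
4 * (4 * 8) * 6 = 768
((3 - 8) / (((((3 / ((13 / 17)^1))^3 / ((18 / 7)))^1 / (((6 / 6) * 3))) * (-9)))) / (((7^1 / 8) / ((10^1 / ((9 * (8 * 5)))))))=43940 / 19499697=0.00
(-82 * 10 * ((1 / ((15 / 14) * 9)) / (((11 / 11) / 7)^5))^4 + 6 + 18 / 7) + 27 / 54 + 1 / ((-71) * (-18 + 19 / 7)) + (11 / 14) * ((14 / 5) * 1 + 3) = -26733569948612610757413759746 / 3532687617375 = -7567487659290199.53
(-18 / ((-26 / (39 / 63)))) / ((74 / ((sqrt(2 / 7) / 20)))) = 3 * sqrt(14) / 72520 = 0.00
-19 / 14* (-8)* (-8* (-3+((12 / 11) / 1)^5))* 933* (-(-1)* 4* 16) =8506999535616 / 1127357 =7545967.72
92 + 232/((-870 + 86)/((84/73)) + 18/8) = 25756/281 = 91.66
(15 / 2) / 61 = 0.12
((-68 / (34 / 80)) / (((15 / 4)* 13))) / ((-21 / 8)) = 1024 / 819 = 1.25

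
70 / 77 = 10 / 11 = 0.91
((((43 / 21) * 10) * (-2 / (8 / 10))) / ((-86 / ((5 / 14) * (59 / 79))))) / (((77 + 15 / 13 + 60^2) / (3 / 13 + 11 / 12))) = 1320125 / 26653785984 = 0.00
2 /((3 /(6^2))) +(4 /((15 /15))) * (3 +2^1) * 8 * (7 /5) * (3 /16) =66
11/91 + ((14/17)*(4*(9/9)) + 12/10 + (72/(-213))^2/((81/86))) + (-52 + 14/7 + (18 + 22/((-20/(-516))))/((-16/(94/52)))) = -15640946749/140371686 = -111.43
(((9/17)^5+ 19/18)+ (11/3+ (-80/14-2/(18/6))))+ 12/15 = -730941767/894509910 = -0.82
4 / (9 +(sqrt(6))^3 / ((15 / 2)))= 300 / 643 - 80* sqrt(6) / 1929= 0.36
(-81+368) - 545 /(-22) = 6859 /22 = 311.77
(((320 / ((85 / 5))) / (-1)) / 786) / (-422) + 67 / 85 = 5556241 / 7048455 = 0.79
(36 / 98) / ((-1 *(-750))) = 3 / 6125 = 0.00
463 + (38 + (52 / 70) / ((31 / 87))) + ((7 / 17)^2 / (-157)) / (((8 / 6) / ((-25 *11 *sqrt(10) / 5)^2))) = 47121069987 / 98459410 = 478.58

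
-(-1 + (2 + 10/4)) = -7/2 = -3.50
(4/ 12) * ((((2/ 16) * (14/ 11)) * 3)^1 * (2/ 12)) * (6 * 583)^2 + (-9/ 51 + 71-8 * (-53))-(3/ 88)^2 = 42776953671/ 131648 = 324934.32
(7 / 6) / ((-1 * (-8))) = 7 / 48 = 0.15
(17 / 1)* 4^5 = 17408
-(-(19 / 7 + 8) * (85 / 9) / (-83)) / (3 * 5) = -425 / 5229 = -0.08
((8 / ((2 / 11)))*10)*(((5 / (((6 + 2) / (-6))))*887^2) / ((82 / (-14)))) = 9087181950 / 41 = 221638584.15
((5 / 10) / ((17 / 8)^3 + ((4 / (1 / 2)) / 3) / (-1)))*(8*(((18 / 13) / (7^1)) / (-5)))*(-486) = 53747712 / 4842565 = 11.10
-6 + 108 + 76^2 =5878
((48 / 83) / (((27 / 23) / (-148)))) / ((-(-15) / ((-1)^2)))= -54464 / 11205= -4.86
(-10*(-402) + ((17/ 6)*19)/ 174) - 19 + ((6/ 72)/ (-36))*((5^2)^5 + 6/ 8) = -932298971/ 50112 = -18604.31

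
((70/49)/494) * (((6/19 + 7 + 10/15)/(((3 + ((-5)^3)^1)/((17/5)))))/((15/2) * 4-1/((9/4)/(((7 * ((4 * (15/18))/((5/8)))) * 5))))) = 153/12596012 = 0.00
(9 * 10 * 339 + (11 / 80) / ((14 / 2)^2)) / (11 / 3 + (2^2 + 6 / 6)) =358797633 / 101920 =3520.38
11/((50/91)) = 1001/50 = 20.02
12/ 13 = 0.92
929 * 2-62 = 1796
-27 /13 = -2.08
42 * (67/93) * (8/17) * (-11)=-82544/527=-156.63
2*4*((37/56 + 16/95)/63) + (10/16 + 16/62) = 10268933/10389960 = 0.99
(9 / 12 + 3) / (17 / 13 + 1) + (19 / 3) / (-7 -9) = 59 / 48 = 1.23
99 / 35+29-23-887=-30736 / 35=-878.17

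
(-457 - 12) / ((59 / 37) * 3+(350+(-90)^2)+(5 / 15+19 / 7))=-364413 / 6571735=-0.06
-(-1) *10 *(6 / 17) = 60 / 17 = 3.53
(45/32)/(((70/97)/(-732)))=-159759/112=-1426.42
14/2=7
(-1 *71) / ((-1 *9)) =71 / 9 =7.89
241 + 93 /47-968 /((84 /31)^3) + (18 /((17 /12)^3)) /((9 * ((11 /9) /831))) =126573173472013 /188185075848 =672.60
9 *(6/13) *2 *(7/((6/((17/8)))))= 1071/52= 20.60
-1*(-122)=122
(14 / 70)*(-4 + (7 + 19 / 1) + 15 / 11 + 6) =323 / 55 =5.87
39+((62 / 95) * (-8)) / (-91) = 337651 / 8645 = 39.06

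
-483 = -483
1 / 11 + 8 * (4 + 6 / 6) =441 / 11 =40.09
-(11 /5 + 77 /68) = -1133 /340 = -3.33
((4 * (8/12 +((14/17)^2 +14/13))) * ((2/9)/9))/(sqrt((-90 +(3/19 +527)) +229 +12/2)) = 218368 * sqrt(26961)/3886432407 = 0.01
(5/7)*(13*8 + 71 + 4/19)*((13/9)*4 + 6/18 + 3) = 1364890/1197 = 1140.26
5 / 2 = 2.50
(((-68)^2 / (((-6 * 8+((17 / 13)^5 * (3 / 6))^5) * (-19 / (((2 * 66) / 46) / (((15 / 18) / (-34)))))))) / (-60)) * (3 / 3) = 1171505868083550330108823342782870528 / 55368100697570781119413834487996675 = 21.16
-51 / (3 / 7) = -119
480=480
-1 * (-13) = 13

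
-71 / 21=-3.38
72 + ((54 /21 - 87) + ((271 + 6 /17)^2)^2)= 3169799973587200 /584647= 5421733068.99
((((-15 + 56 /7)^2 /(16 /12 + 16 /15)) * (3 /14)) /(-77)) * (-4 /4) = 5 /88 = 0.06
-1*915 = -915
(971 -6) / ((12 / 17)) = 1367.08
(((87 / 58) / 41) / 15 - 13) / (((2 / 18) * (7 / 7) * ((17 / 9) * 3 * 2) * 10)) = -143883 / 139400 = -1.03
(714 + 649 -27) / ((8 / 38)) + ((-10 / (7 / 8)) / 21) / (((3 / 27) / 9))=308794 / 49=6301.92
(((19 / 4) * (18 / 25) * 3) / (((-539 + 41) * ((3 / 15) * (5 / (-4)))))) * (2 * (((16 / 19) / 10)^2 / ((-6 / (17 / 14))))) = -1632 / 6899375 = -0.00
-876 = -876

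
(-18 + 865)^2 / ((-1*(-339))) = 717409 / 339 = 2116.25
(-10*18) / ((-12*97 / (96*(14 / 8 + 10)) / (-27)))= -456840 / 97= -4709.69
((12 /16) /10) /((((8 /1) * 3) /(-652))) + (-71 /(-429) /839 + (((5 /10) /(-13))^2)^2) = -64441316473 /31630736280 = -2.04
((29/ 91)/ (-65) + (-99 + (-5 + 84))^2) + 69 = 2774106/ 5915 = 469.00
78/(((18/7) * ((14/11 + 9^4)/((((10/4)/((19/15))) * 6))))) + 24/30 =1172287/1371515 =0.85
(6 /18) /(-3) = -1 /9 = -0.11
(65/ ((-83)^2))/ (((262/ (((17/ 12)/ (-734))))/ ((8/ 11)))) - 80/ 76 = -437187258955/ 415327876062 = -1.05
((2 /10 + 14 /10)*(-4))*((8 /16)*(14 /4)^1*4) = -224 /5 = -44.80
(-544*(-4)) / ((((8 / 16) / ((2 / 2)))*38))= 2176 / 19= 114.53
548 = 548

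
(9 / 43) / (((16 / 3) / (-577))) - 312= -230235 / 688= -334.64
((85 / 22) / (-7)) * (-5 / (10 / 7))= 85 / 44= 1.93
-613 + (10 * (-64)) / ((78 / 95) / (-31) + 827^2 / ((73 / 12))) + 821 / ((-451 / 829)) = -11566267760192176 / 5450345184933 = -2122.12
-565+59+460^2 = 211094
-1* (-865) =865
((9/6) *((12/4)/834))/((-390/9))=-9/72280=-0.00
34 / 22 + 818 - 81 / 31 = 278574 / 341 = 816.93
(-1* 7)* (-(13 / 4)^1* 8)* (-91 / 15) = -16562 / 15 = -1104.13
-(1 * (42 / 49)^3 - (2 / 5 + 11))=18471 / 1715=10.77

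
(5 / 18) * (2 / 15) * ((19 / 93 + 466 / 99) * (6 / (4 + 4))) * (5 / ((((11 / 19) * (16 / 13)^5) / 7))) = 3721672093685 / 1274359578624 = 2.92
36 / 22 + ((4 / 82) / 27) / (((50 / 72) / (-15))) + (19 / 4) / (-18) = 216499 / 162360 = 1.33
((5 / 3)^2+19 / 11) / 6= 223 / 297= 0.75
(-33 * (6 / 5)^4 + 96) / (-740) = -4308 / 115625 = -0.04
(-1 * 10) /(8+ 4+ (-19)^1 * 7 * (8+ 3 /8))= 16 /1763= 0.01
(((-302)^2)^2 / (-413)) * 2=-16636339232 / 413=-40281693.06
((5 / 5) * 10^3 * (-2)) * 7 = -14000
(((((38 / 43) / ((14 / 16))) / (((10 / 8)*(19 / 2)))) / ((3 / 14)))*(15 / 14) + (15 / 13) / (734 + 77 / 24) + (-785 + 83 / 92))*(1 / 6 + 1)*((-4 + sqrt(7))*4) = 9983042748058 / 682436703-4991521374029*sqrt(7) / 1364873406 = 4952.67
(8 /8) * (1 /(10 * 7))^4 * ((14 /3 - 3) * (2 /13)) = 1 /93639000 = 0.00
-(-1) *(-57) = -57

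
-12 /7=-1.71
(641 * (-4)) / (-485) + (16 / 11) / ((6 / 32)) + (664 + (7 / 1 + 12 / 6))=10980137 / 16005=686.04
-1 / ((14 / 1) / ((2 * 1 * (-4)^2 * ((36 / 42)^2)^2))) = -20736 / 16807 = -1.23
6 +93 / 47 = 375 / 47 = 7.98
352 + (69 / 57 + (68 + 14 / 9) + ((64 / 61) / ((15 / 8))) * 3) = 22136917 / 52155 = 424.44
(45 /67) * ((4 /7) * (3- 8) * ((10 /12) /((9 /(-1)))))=0.18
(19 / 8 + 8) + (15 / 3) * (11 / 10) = 127 / 8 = 15.88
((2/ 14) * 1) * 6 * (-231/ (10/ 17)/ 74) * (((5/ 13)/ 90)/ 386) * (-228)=0.01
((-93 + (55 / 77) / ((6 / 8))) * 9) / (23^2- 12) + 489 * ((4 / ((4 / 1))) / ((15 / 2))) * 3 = 3510387 / 18095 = 194.00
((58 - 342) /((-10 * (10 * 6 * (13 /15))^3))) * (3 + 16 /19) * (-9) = -46647 /6678880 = -0.01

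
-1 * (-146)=146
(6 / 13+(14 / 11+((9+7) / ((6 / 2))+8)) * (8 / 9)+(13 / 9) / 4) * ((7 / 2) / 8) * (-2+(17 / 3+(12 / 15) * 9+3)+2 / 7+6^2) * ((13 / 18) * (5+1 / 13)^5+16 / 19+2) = 13758975765700993 / 18624056880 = 738774.36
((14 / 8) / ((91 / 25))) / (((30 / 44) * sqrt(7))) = 55 * sqrt(7) / 546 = 0.27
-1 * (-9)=9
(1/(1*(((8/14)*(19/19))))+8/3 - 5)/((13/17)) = -119/156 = -0.76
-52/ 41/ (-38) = 26/ 779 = 0.03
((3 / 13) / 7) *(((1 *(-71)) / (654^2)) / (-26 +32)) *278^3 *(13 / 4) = -190678949 / 2994012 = -63.69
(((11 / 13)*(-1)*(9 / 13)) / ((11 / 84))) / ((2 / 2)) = -756 / 169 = -4.47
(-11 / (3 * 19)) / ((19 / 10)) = -0.10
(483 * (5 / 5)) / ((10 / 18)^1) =869.40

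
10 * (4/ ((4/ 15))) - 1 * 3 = 147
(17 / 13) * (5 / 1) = 85 / 13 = 6.54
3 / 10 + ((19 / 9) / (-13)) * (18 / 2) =-151 / 130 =-1.16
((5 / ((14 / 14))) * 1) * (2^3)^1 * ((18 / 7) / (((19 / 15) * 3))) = 3600 / 133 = 27.07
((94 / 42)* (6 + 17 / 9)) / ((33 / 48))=53392 / 2079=25.68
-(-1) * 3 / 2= 3 / 2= 1.50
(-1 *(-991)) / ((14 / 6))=2973 / 7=424.71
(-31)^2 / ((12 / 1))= 961 / 12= 80.08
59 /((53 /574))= 33866 /53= 638.98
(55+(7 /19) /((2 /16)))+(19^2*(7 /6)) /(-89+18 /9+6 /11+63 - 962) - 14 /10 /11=780159803 /13593360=57.39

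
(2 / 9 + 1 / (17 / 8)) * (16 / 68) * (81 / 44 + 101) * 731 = 12254.87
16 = 16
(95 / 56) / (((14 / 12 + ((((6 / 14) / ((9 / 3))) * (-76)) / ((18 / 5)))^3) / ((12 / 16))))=-10180485 / 210152912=-0.05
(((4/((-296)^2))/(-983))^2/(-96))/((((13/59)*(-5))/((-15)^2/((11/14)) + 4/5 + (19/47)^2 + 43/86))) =4126406723/702953969939558674022400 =0.00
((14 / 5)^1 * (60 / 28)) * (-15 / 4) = -45 / 2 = -22.50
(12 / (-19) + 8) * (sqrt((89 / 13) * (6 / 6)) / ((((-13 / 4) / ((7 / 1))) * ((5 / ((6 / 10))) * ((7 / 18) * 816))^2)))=-81 * sqrt(1157) / 463989500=-0.00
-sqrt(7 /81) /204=-sqrt(7) /1836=-0.00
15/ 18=5/ 6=0.83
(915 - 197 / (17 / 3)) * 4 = 3520.94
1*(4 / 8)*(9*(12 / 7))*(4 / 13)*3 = 7.12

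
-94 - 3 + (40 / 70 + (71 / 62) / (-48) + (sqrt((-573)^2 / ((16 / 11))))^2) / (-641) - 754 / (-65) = -29213560949 / 66766560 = -437.55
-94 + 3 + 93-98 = -96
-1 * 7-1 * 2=-9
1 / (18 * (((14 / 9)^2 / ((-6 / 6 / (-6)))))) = 3 / 784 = 0.00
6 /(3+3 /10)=20 /11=1.82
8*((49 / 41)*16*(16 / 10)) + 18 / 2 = 52021 / 205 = 253.76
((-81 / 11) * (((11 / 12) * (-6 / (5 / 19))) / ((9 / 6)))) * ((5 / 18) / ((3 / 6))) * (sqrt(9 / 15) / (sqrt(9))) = 19 * sqrt(15) / 5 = 14.72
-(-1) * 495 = 495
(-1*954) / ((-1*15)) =318 / 5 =63.60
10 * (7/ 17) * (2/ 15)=0.55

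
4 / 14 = 2 / 7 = 0.29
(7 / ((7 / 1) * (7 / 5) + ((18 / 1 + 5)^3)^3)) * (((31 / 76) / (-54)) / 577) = -1085 / 21325719557944410912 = -0.00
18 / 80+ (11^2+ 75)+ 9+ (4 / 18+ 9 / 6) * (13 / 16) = 297539 / 1440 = 206.62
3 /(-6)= -1 /2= -0.50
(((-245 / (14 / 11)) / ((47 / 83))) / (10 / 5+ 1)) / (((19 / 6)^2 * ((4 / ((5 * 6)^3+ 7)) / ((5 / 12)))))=-4315043425 / 135736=-31789.97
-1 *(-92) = 92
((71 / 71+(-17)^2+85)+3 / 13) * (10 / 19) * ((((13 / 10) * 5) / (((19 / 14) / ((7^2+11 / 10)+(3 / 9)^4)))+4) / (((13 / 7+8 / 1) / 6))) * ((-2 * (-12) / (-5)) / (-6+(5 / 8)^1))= 1823713760512 / 69620655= 26195.01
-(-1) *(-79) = -79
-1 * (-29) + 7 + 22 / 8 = 155 / 4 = 38.75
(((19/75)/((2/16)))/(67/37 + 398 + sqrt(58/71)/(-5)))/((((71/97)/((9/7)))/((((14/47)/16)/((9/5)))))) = 2523067 * sqrt(4118)/3888554986233303 + 1681249105/18256126695931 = 0.00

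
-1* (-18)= 18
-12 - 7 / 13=-163 / 13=-12.54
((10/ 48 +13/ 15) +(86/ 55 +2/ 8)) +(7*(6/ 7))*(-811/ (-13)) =2157563/ 5720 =377.20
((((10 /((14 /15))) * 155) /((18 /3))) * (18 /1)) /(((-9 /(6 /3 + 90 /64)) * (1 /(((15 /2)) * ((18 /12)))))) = -19006875 /896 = -21213.03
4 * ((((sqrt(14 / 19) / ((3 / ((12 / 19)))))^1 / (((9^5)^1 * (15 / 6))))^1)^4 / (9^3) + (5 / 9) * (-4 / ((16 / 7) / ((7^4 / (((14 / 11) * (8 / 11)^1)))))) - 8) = -42194890843019001235543122696686302901 / 4169647320875353279114453184490000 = -10119.53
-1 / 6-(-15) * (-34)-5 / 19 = -58189 / 114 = -510.43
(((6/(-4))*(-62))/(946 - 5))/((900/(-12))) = -0.00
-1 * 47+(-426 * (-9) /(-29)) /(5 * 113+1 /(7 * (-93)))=-251913208 /5333303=-47.23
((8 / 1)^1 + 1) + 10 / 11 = 109 / 11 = 9.91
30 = 30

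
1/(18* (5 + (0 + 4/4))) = 1/108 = 0.01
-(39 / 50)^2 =-1521 / 2500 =-0.61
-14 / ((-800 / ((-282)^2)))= 139167 / 100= 1391.67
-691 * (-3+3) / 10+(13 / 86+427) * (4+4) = 146940 / 43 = 3417.21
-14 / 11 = -1.27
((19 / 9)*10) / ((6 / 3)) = 95 / 9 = 10.56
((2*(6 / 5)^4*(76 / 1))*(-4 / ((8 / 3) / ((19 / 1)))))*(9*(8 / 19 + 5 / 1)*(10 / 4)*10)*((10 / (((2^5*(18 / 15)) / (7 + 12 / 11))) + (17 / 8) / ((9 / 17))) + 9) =-45560639106 / 275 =-165675051.29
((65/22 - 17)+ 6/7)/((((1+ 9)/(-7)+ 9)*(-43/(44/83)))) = 4062/189157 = 0.02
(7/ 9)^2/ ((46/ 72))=0.95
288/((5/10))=576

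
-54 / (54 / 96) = -96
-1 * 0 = 0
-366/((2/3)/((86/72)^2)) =-112789/144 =-783.26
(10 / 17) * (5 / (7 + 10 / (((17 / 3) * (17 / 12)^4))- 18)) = -4176050 / 14996347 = -0.28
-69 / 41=-1.68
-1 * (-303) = 303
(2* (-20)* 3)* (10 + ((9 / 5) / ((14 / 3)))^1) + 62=-8290 / 7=-1184.29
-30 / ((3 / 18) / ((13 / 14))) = -1170 / 7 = -167.14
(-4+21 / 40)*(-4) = 139 / 10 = 13.90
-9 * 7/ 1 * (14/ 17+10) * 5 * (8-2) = -347760/ 17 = -20456.47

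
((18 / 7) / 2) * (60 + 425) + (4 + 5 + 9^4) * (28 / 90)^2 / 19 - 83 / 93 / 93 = 3778968712 / 5751585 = 657.03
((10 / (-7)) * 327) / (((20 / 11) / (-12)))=21582 / 7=3083.14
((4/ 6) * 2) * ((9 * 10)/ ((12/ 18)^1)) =180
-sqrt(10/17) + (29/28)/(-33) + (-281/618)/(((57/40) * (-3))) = 1220183/16274412 -sqrt(170)/17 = -0.69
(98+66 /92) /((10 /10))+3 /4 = 9151 /92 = 99.47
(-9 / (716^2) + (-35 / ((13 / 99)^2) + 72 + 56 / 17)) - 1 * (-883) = -1578168458753 / 1472860688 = -1071.50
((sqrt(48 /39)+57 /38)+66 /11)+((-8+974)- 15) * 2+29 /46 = 4 * sqrt(13) /13+43933 /23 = 1911.24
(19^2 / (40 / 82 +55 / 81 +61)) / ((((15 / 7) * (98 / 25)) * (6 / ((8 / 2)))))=666045 / 1445192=0.46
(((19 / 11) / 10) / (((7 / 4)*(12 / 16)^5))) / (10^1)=19456 / 467775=0.04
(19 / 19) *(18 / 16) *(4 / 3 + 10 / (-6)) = -3 / 8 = -0.38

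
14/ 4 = 7/ 2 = 3.50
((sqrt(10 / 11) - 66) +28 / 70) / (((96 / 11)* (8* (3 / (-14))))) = 3157 / 720 - 7* sqrt(110) / 1152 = 4.32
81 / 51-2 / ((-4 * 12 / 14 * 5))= 1739 / 1020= 1.70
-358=-358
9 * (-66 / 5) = -594 / 5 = -118.80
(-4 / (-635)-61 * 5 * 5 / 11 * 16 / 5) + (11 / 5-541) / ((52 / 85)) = -240517171 / 181610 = -1324.36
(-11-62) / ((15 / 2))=-146 / 15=-9.73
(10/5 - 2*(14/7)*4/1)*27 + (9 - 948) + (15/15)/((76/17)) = -100075/76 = -1316.78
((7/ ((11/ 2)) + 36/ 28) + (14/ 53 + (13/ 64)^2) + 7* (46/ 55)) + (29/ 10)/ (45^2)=1475807060677/ 169247232000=8.72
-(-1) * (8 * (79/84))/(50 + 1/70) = 1580/10503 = 0.15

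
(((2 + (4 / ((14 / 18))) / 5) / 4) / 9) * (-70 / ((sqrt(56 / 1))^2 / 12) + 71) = 212 / 45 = 4.71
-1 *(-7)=7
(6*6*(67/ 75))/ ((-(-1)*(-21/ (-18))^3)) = 173664/ 8575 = 20.25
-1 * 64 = -64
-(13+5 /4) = -57 /4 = -14.25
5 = 5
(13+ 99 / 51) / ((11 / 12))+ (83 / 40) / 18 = 2210081 / 134640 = 16.41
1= 1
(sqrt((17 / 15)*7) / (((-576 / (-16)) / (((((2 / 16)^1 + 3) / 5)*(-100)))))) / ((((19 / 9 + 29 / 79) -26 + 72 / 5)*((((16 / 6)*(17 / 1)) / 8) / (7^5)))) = 165969125*sqrt(1785) / 4410208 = 1589.96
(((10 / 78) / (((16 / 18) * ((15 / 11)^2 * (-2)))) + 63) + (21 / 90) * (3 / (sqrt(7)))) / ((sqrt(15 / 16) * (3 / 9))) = sqrt(15) * (312 * sqrt(7) + 196439) / 3900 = 195.90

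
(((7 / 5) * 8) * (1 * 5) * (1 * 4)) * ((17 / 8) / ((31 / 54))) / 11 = 25704 / 341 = 75.38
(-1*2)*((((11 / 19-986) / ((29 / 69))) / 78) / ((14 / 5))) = 2153145 / 100282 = 21.47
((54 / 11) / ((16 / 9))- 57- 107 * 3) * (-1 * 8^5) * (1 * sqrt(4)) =270508032 / 11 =24591639.27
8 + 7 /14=17 /2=8.50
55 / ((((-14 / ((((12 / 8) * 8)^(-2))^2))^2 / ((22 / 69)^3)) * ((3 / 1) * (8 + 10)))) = 73205 / 186877529772982272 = 0.00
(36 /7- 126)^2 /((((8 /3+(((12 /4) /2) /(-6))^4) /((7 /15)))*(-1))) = -183223296 /71785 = -2552.39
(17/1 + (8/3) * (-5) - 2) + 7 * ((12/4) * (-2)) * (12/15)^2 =-1891/75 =-25.21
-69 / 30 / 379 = -23 / 3790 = -0.01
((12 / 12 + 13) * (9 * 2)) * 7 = 1764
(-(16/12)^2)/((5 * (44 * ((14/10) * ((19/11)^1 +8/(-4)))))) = 4/189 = 0.02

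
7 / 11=0.64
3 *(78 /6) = 39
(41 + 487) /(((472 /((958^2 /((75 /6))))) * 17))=121144848 /25075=4831.30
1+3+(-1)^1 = 3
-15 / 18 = -5 / 6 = -0.83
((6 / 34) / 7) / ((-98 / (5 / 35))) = -3 / 81634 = -0.00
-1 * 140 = -140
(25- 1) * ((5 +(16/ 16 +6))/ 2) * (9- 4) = 720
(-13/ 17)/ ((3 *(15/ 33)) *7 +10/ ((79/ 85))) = -11297/ 299965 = -0.04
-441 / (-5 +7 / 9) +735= 31899 / 38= 839.45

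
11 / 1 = 11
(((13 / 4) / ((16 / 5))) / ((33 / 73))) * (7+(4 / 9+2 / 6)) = 166075 / 9504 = 17.47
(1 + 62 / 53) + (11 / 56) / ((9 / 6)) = 10243 / 4452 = 2.30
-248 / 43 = -5.77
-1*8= -8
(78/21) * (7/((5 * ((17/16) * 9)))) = 416/765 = 0.54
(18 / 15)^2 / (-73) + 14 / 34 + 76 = 2370063 / 31025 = 76.39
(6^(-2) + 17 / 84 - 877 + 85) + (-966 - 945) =-2702.77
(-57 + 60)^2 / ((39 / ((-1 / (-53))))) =3 / 689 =0.00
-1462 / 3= -487.33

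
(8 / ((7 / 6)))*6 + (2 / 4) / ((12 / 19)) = 7045 / 168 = 41.93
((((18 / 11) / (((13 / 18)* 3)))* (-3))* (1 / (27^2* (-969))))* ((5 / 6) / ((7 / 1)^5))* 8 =80 / 62880180363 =0.00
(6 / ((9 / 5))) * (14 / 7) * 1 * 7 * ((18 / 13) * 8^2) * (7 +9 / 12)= 416640 / 13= 32049.23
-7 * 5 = -35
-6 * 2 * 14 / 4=-42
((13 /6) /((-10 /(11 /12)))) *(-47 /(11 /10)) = 8.49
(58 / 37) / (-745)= -58 / 27565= -0.00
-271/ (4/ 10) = -1355/ 2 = -677.50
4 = 4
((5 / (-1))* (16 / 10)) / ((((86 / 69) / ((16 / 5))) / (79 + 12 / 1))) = -401856 / 215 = -1869.10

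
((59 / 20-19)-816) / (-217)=16641 / 4340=3.83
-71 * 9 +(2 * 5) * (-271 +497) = 1621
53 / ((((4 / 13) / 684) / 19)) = 2238561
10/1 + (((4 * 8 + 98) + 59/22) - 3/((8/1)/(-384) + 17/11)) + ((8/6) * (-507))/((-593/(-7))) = 1393980151/10502030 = 132.73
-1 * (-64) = 64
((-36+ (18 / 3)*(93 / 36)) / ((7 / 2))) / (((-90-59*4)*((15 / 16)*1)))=328 / 17115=0.02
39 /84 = 13 /28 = 0.46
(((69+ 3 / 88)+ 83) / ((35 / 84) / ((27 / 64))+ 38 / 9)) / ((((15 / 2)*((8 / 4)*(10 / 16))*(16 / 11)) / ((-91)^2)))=2991370473 / 168800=17721.39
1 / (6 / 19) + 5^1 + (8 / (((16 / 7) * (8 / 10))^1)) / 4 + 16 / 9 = 3179 / 288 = 11.04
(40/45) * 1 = 8/9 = 0.89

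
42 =42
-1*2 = -2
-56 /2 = -28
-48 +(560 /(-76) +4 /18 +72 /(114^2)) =-179152 /3249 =-55.14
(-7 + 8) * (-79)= -79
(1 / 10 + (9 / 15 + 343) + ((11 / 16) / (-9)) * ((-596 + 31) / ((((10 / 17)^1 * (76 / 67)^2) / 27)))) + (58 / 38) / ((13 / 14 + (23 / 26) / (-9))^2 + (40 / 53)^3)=608357490003412781 / 322790110374400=1884.68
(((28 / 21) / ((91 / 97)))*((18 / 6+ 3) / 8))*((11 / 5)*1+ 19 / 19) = 1552 / 455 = 3.41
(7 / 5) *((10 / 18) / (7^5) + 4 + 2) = 907583 / 108045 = 8.40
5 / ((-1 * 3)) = -5 / 3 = -1.67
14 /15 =0.93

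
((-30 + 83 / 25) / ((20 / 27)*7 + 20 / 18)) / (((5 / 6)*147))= -18009 / 520625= -0.03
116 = 116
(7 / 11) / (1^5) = 0.64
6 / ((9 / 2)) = 4 / 3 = 1.33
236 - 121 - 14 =101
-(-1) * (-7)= -7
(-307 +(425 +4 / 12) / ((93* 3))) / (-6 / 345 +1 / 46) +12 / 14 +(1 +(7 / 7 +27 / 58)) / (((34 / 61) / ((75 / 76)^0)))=-811712058919 / 11553948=-70254.09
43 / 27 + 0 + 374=10141 / 27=375.59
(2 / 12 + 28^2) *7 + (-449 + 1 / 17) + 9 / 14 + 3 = 5043.87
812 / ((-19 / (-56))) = 45472 / 19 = 2393.26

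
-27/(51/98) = -882/17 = -51.88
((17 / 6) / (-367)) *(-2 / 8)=17 / 8808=0.00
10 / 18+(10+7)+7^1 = 24.56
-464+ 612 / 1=148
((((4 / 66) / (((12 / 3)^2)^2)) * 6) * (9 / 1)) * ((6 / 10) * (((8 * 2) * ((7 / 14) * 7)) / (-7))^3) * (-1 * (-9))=-1944 / 55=-35.35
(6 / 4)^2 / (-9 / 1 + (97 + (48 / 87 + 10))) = 261 / 11432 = 0.02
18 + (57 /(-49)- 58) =-2017 /49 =-41.16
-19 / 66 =-0.29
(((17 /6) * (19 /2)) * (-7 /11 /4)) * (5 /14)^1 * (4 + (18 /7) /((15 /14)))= -323 /33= -9.79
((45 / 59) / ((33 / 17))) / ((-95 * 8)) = -51 / 98648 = -0.00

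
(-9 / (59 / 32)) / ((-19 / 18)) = 5184 / 1121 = 4.62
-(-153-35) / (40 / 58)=1363 / 5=272.60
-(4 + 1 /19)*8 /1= -616 /19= -32.42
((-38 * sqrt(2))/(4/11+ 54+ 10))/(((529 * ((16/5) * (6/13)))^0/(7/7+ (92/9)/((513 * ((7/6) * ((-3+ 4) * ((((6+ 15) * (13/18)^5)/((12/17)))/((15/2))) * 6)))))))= -64877076781 * sqrt(2)/109487622426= -0.84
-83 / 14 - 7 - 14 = -377 / 14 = -26.93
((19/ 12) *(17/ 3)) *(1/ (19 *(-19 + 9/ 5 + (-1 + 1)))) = -85/ 3096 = -0.03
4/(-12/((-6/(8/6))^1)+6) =6/13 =0.46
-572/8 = -143/2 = -71.50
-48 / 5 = -9.60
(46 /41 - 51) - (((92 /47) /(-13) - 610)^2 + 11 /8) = -45592152534243 /122449288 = -372334.97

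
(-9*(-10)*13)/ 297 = 130/ 33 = 3.94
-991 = -991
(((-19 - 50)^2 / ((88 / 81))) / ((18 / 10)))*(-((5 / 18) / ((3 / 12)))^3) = -330625 / 99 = -3339.65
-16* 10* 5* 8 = -6400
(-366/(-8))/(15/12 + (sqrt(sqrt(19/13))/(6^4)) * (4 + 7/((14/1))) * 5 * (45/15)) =-2529792 * 13^(3/4) * 19^(1/4)/21565345 - 4392 * 13^(1/4) * 19^(3/4)/21565345 + 105408 * sqrt(247)/21565345 + 789295104/21565345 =35.00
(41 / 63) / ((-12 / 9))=-41 / 84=-0.49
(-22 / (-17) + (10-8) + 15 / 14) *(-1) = -1039 / 238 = -4.37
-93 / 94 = -0.99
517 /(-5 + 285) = 517 /280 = 1.85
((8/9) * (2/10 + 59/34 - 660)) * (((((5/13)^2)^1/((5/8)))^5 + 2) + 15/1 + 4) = -12284.31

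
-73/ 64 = -1.14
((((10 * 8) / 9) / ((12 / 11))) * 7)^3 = 3652264000 / 19683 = 185554.23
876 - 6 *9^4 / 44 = -411 / 22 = -18.68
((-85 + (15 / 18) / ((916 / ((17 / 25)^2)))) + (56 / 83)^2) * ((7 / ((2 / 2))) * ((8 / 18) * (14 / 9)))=-19606209871871 / 47919022875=-409.15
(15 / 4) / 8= 15 / 32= 0.47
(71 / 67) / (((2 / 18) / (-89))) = -56871 / 67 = -848.82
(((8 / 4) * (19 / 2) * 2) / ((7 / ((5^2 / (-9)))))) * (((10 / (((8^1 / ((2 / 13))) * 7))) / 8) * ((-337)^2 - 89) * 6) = -67378750 / 1911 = -35258.37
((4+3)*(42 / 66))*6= 294 / 11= 26.73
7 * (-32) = -224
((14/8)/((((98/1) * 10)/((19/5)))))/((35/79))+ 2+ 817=80263501/98000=819.02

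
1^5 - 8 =-7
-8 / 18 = -4 / 9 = -0.44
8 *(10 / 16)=5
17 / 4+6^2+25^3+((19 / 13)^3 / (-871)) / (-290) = 17386554889733 / 1109880460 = 15665.25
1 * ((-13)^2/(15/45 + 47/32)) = 16224/173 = 93.78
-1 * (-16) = 16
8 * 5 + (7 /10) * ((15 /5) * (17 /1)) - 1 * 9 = 667 /10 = 66.70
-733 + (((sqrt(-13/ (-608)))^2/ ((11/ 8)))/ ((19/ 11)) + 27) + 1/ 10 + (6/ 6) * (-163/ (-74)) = -187983291/ 267140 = -703.69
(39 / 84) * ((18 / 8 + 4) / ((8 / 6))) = 975 / 448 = 2.18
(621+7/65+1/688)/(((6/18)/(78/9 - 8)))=27776001/22360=1242.22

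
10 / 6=5 / 3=1.67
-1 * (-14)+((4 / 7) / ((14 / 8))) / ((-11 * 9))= 67898 / 4851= 14.00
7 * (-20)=-140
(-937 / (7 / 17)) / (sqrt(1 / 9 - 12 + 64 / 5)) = -47787 *sqrt(205) / 287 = -2383.99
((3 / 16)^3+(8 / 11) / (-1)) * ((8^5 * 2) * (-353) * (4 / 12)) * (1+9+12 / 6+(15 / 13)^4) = 24046727396752 / 314171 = 76540251.64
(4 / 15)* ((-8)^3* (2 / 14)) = -2048 / 105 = -19.50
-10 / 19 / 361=-0.00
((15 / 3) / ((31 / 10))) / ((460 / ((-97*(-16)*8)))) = 31040 / 713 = 43.53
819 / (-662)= -819 / 662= -1.24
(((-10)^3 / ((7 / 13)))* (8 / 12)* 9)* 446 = -34788000 / 7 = -4969714.29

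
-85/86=-0.99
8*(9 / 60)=6 / 5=1.20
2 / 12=1 / 6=0.17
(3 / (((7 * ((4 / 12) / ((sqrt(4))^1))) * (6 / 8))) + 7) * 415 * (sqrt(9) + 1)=121180 / 7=17311.43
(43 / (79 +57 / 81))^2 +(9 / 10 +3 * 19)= 1347444213 / 23155520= 58.19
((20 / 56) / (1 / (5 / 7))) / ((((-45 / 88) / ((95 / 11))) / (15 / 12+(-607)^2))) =-33335975 / 21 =-1587427.38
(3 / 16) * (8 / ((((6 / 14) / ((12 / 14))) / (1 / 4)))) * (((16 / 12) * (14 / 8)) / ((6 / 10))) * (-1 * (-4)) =35 / 3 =11.67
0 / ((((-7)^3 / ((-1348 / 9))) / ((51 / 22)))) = 0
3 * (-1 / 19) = -3 / 19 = -0.16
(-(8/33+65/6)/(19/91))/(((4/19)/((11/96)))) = -28.87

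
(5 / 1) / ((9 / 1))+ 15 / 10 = 37 / 18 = 2.06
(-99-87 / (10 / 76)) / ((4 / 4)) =-3801 / 5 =-760.20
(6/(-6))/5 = -1/5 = -0.20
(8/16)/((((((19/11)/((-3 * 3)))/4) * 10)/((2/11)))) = -18/95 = -0.19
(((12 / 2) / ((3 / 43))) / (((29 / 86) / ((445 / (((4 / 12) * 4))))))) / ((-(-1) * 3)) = 822805 / 29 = 28372.59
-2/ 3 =-0.67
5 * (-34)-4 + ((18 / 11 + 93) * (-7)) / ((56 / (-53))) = 39861 / 88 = 452.97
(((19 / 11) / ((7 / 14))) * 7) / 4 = 133 / 22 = 6.05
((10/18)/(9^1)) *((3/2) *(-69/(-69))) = 5/54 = 0.09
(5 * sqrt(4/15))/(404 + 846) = sqrt(15)/1875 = 0.00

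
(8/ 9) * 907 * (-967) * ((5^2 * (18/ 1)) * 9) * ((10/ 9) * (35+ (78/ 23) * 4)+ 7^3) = -28827854719600/ 23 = -1253384987808.70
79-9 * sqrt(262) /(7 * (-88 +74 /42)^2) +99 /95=7604 /95-567 * sqrt(262) /3279721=80.04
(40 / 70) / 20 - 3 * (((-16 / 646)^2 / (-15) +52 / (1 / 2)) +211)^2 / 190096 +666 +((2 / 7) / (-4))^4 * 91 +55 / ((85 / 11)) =4468357824850014969829 / 6653474002940865450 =671.58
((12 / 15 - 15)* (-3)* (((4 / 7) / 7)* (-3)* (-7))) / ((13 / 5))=2556 / 91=28.09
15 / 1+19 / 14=229 / 14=16.36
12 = 12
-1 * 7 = -7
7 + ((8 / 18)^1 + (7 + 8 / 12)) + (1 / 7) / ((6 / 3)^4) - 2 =13225 / 1008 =13.12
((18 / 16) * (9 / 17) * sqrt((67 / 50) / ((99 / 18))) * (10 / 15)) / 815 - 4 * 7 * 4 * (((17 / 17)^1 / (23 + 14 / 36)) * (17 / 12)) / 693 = -136 / 13893 + 27 * sqrt(737) / 3048100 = -0.01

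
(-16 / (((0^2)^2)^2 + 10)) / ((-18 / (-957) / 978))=-415976 / 5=-83195.20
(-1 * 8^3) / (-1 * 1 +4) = -512 / 3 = -170.67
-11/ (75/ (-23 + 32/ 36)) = 2189/ 675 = 3.24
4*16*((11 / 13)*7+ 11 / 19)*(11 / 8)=141328 / 247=572.18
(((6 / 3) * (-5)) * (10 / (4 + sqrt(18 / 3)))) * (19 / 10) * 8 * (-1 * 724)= 440192 - 110048 * sqrt(6)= 170630.55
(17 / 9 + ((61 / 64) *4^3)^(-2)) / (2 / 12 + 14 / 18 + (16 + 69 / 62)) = 980623 / 9373199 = 0.10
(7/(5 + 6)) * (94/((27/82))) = 53956/297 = 181.67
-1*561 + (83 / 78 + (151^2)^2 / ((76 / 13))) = 263580340057 / 2964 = 88927240.24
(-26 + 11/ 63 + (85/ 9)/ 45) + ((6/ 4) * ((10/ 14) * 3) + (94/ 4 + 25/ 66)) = 2633/ 1782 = 1.48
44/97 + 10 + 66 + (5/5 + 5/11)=83128/1067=77.91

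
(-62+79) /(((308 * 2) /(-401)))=-6817 /616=-11.07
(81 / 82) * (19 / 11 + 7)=3888 / 451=8.62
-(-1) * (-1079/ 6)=-1079/ 6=-179.83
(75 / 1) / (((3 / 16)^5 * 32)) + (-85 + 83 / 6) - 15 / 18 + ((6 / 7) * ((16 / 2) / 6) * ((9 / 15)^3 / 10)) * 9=3558563732 / 354375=10041.80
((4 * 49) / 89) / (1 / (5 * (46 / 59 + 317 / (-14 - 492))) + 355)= 640220 / 103582383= 0.01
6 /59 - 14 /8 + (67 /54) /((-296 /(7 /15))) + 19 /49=-875101259 /693146160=-1.26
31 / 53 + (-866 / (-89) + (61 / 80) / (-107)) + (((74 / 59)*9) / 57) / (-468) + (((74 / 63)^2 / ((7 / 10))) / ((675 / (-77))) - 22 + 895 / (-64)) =-25.90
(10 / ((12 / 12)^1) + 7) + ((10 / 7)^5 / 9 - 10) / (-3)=9127043 / 453789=20.11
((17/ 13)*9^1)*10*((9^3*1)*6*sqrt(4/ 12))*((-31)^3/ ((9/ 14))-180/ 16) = -103401057465*sqrt(3)/ 13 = -13776606545.06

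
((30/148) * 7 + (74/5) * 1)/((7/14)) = 6001/185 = 32.44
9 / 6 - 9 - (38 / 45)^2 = -33263 / 4050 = -8.21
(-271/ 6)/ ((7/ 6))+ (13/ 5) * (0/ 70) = -271/ 7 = -38.71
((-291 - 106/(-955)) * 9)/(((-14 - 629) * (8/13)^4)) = 71407955151/2515210240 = 28.39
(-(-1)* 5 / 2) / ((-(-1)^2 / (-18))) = 45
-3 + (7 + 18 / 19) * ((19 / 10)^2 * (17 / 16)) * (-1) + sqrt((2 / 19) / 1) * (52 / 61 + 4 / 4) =-32.88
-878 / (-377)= 878 / 377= 2.33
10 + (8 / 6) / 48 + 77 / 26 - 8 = 2335 / 468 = 4.99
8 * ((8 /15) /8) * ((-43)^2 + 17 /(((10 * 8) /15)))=5927 /6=987.83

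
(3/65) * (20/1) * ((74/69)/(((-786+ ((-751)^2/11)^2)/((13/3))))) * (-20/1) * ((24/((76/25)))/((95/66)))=-94554240/528231932825437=-0.00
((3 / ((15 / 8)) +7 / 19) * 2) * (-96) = -35904 / 95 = -377.94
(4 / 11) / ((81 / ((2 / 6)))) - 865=-865.00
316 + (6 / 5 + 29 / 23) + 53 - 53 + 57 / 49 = 1801082 / 5635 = 319.62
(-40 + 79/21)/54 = -761/1134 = -0.67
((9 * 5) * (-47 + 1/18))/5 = -845/2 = -422.50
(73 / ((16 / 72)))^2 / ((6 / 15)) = 2158245 / 8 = 269780.62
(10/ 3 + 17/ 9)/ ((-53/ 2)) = -94/ 477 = -0.20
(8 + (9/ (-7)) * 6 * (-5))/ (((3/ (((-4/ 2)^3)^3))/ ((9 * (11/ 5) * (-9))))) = 1416367.54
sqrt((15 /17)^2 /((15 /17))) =sqrt(255) /17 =0.94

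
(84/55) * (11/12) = 7/5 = 1.40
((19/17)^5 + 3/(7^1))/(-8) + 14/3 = 131048887/29816997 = 4.40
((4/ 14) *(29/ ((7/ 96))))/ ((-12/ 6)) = -2784/ 49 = -56.82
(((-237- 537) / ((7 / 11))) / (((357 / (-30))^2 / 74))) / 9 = -7000400 / 99127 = -70.62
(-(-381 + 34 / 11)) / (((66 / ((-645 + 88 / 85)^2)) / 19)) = 236644059985127 / 5245350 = 45115018.06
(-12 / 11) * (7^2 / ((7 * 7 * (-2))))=6 / 11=0.55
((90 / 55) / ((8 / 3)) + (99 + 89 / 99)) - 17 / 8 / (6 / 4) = 19621 / 198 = 99.10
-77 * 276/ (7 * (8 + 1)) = -337.33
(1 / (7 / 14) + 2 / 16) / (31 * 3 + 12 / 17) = 289 / 12744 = 0.02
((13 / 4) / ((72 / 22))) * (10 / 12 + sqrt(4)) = 2431 / 864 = 2.81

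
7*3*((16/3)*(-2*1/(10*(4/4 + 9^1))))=-56/25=-2.24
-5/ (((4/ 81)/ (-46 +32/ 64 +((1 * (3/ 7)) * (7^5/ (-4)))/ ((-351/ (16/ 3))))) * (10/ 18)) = 343791/ 104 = 3305.68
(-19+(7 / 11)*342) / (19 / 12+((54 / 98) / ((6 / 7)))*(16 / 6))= 183540 / 3047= 60.24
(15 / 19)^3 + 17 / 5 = 133478 / 34295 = 3.89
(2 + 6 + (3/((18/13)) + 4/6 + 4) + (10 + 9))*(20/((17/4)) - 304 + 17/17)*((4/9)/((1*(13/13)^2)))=-2058826/459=-4485.46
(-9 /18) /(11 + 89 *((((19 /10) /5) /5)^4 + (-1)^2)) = -1953125000 /390636598569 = -0.00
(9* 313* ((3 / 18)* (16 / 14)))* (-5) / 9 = -6260 / 21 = -298.10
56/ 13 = 4.31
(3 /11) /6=1 /22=0.05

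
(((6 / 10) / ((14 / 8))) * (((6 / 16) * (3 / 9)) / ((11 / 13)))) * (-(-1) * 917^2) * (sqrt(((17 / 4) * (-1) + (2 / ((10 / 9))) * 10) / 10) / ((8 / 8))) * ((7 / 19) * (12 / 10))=98384013 * sqrt(22) / 20900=22079.52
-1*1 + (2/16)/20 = -159/160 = -0.99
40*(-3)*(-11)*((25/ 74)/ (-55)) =-300/ 37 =-8.11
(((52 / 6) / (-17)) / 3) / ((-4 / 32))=208 / 153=1.36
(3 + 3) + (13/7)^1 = 55/7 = 7.86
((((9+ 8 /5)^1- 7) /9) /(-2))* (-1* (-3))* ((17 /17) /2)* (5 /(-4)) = 3 /8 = 0.38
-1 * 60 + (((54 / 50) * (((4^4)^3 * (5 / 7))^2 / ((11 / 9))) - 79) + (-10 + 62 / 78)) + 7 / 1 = 2667538354283918639 / 21021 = 126898737181100.74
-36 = -36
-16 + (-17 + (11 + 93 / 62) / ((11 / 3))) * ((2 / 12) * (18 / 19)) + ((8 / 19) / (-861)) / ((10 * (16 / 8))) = -32653469 / 1799490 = -18.15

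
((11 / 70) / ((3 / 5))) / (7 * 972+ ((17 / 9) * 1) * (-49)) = 33 / 845642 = 0.00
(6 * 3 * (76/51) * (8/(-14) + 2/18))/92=-1102/8211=-0.13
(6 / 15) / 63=2 / 315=0.01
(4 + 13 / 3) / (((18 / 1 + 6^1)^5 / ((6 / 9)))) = 25 / 35831808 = 0.00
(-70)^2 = 4900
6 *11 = 66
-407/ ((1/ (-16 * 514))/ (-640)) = -2142187520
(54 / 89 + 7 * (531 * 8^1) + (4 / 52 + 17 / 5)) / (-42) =-86023192 / 121485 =-708.10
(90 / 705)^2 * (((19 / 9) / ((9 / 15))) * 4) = 1520 / 6627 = 0.23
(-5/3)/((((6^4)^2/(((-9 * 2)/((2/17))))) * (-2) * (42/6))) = -85/7838208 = -0.00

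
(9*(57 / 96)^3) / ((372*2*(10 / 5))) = 20577 / 16252928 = 0.00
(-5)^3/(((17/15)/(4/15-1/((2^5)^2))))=-510125/17408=-29.30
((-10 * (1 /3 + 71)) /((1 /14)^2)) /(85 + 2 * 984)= -419440 /6159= -68.10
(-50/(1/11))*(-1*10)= 5500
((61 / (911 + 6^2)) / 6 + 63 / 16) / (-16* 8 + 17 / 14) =-1256297 / 40342200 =-0.03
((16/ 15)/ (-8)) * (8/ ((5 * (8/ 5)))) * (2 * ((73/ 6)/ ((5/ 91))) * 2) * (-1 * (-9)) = -1062.88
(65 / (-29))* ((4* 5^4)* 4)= -650000 / 29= -22413.79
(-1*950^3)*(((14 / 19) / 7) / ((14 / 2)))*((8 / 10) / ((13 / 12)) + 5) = -6732650000 / 91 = -73985164.84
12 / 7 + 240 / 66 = 412 / 77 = 5.35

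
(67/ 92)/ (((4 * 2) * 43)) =0.00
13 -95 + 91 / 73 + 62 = -1369 / 73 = -18.75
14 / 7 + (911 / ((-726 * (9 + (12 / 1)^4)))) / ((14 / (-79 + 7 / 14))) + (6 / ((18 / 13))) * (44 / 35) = 3140836451 / 421704360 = 7.45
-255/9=-85/3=-28.33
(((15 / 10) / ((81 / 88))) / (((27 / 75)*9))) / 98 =550 / 107163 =0.01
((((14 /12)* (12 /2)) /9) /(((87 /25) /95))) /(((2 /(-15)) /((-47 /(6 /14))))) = 27348125 /1566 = 17463.68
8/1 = 8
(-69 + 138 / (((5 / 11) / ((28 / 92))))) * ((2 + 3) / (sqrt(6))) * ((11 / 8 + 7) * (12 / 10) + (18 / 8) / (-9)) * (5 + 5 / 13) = 1029 * sqrt(6) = 2520.52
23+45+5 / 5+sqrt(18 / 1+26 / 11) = 4*sqrt(154) / 11+69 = 73.51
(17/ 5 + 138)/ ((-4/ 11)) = -7777/ 20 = -388.85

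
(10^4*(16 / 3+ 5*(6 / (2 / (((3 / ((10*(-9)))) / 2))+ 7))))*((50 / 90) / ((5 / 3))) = 17180000 / 1017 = 16892.82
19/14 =1.36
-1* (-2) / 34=1 / 17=0.06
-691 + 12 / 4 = -688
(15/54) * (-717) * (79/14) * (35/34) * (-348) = 402609.56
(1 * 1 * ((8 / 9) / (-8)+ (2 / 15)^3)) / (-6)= 367 / 20250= 0.02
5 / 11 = 0.45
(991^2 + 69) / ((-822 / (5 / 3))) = -2455375 / 1233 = -1991.38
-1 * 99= -99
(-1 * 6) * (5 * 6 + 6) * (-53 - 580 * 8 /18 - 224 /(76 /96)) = 2436648 /19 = 128244.63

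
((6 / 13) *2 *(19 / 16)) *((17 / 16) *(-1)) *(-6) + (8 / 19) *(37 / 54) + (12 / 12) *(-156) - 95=-52012549 / 213408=-243.72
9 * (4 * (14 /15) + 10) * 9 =5562 /5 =1112.40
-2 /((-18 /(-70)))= -70 /9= -7.78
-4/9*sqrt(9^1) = -4/3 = -1.33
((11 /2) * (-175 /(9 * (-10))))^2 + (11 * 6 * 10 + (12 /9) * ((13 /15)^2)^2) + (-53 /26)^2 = 320026380151 /410670000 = 779.28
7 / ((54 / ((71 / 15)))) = 497 / 810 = 0.61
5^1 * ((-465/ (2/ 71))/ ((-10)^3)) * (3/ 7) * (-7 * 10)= -19809/ 8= -2476.12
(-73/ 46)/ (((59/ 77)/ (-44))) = 123662/ 1357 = 91.13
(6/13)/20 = 3/130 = 0.02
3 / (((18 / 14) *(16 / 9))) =21 / 16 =1.31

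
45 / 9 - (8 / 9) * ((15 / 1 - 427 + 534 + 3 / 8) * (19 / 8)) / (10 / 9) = -18201 / 80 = -227.51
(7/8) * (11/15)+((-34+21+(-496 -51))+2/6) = -22361/40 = -559.02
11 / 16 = 0.69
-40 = -40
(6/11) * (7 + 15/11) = 552/121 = 4.56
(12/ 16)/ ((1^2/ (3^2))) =27/ 4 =6.75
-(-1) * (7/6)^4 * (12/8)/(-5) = -2401/4320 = -0.56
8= 8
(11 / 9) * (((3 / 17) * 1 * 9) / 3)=11 / 17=0.65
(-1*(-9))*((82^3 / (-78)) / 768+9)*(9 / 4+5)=-44341 / 3328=-13.32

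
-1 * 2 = -2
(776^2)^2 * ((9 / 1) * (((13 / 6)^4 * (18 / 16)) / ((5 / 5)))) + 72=80911513428584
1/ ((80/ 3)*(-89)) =-3/ 7120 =-0.00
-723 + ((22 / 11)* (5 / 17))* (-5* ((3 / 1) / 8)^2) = -393537 / 544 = -723.41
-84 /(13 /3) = -19.38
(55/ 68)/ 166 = 55/ 11288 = 0.00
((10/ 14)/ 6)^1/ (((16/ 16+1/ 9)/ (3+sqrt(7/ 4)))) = 3 * sqrt(7)/ 56+9/ 28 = 0.46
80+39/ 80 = 6439/ 80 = 80.49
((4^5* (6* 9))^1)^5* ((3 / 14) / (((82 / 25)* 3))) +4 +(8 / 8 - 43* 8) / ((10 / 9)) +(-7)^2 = 32310866109186950823202141 / 2870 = 11258141501458867882648.83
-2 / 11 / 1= -2 / 11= -0.18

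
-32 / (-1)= 32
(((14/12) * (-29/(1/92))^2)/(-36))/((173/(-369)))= 255366286/519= 492035.23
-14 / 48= -7 / 24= -0.29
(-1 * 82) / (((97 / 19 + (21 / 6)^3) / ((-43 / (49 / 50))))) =26797600 / 357357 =74.99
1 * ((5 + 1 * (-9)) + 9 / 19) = -67 / 19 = -3.53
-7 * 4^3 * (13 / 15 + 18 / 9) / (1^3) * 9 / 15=-19264 / 25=-770.56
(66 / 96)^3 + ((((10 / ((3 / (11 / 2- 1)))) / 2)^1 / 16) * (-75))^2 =5063831 / 4096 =1236.29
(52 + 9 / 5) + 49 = 514 / 5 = 102.80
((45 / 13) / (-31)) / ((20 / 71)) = -639 / 1612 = -0.40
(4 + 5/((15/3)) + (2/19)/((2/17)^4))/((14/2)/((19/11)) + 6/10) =421405/3536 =119.18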